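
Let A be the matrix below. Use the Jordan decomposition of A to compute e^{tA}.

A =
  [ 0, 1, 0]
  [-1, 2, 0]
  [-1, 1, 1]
e^{tA} =
  [-t*exp(t) + exp(t), t*exp(t), 0]
  [-t*exp(t), t*exp(t) + exp(t), 0]
  [-t*exp(t), t*exp(t), exp(t)]

Strategy: write A = P · J · P⁻¹ where J is a Jordan canonical form, so e^{tA} = P · e^{tJ} · P⁻¹, and e^{tJ} can be computed block-by-block.

A has Jordan form
J =
  [1, 1, 0]
  [0, 1, 0]
  [0, 0, 1]
(up to reordering of blocks).

Per-block formulas:
  For a 2×2 Jordan block J_2(1): exp(t · J_2(1)) = e^(1t)·(I + t·N), where N is the 2×2 nilpotent shift.
  For a 1×1 block at λ = 1: exp(t · [1]) = [e^(1t)].

After assembling e^{tJ} and conjugating by P, we get:

e^{tA} =
  [-t*exp(t) + exp(t), t*exp(t), 0]
  [-t*exp(t), t*exp(t) + exp(t), 0]
  [-t*exp(t), t*exp(t), exp(t)]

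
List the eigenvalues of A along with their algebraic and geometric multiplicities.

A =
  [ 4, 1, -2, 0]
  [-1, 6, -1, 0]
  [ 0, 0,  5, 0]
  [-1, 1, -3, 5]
λ = 5: alg = 4, geom = 2

Step 1 — factor the characteristic polynomial to read off the algebraic multiplicities:
  χ_A(x) = (x - 5)^4

Step 2 — compute geometric multiplicities via the rank-nullity identity g(λ) = n − rank(A − λI):
  rank(A − (5)·I) = 2, so dim ker(A − (5)·I) = n − 2 = 2

Summary:
  λ = 5: algebraic multiplicity = 4, geometric multiplicity = 2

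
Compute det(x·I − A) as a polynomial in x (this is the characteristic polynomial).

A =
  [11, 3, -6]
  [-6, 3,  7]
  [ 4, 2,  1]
x^3 - 15*x^2 + 75*x - 125

Expanding det(x·I − A) (e.g. by cofactor expansion or by noting that A is similar to its Jordan form J, which has the same characteristic polynomial as A) gives
  χ_A(x) = x^3 - 15*x^2 + 75*x - 125
which factors as (x - 5)^3. The eigenvalues (with algebraic multiplicities) are λ = 5 with multiplicity 3.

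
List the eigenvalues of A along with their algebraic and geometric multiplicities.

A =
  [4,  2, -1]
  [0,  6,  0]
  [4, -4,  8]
λ = 6: alg = 3, geom = 2

Step 1 — factor the characteristic polynomial to read off the algebraic multiplicities:
  χ_A(x) = (x - 6)^3

Step 2 — compute geometric multiplicities via the rank-nullity identity g(λ) = n − rank(A − λI):
  rank(A − (6)·I) = 1, so dim ker(A − (6)·I) = n − 1 = 2

Summary:
  λ = 6: algebraic multiplicity = 3, geometric multiplicity = 2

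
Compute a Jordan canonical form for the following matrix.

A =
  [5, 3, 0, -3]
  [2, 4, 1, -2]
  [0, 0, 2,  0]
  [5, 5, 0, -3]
J_3(2) ⊕ J_1(2)

The characteristic polynomial is
  det(x·I − A) = x^4 - 8*x^3 + 24*x^2 - 32*x + 16 = (x - 2)^4

Eigenvalues and multiplicities (the geometric multiplicity of λ is n − rank(A − λI), which equals the number of Jordan blocks for λ):
  λ = 2: algebraic multiplicity = 4, geometric multiplicity = 2

Determining the block sizes for each eigenvalue:
  λ = 2: with am = 4 and gm = 2, the partition is not yet determined (e.g. several partitions of 4 into 2 parts exist). Let N = A − (2)·I. Computing rank(N^1) = 2, rank(N^2) = 1, rank(N^3) = 0; the number of blocks of size ≥ j is rank(N^{j−1}) − rank(N^j), giving [2, 1, 1]. So we have 1 block(s) of size 3, 1 block(s) of size 1 → block sizes [3, 1]

Assembling the blocks gives a Jordan form
J =
  [2, 1, 0, 0]
  [0, 2, 1, 0]
  [0, 0, 2, 0]
  [0, 0, 0, 2]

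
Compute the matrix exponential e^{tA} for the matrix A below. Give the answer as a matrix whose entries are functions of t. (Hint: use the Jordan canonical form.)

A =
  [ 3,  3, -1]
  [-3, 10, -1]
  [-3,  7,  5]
e^{tA} =
  [3*t^2*exp(6*t)/2 - 3*t*exp(6*t) + exp(6*t), -2*t^2*exp(6*t) + 3*t*exp(6*t), t^2*exp(6*t)/2 - t*exp(6*t)]
  [-3*t*exp(6*t), 4*t*exp(6*t) + exp(6*t), -t*exp(6*t)]
  [-9*t^2*exp(6*t)/2 - 3*t*exp(6*t), 6*t^2*exp(6*t) + 7*t*exp(6*t), -3*t^2*exp(6*t)/2 - t*exp(6*t) + exp(6*t)]

Strategy: write A = P · J · P⁻¹ where J is a Jordan canonical form, so e^{tA} = P · e^{tJ} · P⁻¹, and e^{tJ} can be computed block-by-block.

A has Jordan form
J =
  [6, 1, 0]
  [0, 6, 1]
  [0, 0, 6]
(up to reordering of blocks).

Per-block formulas:
  For a 3×3 Jordan block J_3(6): exp(t · J_3(6)) = e^(6t)·(I + t·N + (t^2/2)·N^2), where N is the 3×3 nilpotent shift.

After assembling e^{tJ} and conjugating by P, we get:

e^{tA} =
  [3*t^2*exp(6*t)/2 - 3*t*exp(6*t) + exp(6*t), -2*t^2*exp(6*t) + 3*t*exp(6*t), t^2*exp(6*t)/2 - t*exp(6*t)]
  [-3*t*exp(6*t), 4*t*exp(6*t) + exp(6*t), -t*exp(6*t)]
  [-9*t^2*exp(6*t)/2 - 3*t*exp(6*t), 6*t^2*exp(6*t) + 7*t*exp(6*t), -3*t^2*exp(6*t)/2 - t*exp(6*t) + exp(6*t)]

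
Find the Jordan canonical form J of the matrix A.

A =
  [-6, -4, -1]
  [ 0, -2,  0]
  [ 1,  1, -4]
J_2(-5) ⊕ J_1(-2)

The characteristic polynomial is
  det(x·I − A) = x^3 + 12*x^2 + 45*x + 50 = (x + 2)*(x + 5)^2

Eigenvalues and multiplicities (the geometric multiplicity of λ is n − rank(A − λI), which equals the number of Jordan blocks for λ):
  λ = -5: algebraic multiplicity = 2, geometric multiplicity = 1
  λ = -2: algebraic multiplicity = 1, geometric multiplicity = 1

Determining the block sizes for each eigenvalue:
  λ = -5: one block (gm = 1), so the single block has size am = 2 → block sizes [2]
  λ = -2: one block (gm = 1), so the single block has size am = 1 → block sizes [1]

Assembling the blocks gives a Jordan form
J =
  [-5,  1,  0]
  [ 0, -5,  0]
  [ 0,  0, -2]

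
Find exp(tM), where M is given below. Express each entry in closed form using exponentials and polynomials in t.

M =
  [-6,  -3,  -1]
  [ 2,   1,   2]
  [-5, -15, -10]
e^{tM} =
  [-t*exp(-5*t) + exp(-5*t), -3*t*exp(-5*t), -t*exp(-5*t)]
  [2*t*exp(-5*t), 6*t*exp(-5*t) + exp(-5*t), 2*t*exp(-5*t)]
  [-5*t*exp(-5*t), -15*t*exp(-5*t), -5*t*exp(-5*t) + exp(-5*t)]

Strategy: write M = P · J · P⁻¹ where J is a Jordan canonical form, so e^{tM} = P · e^{tJ} · P⁻¹, and e^{tJ} can be computed block-by-block.

M has Jordan form
J =
  [-5,  1,  0]
  [ 0, -5,  0]
  [ 0,  0, -5]
(up to reordering of blocks).

Per-block formulas:
  For a 2×2 Jordan block J_2(-5): exp(t · J_2(-5)) = e^(-5t)·(I + t·N), where N is the 2×2 nilpotent shift.
  For a 1×1 block at λ = -5: exp(t · [-5]) = [e^(-5t)].

After assembling e^{tJ} and conjugating by P, we get:

e^{tM} =
  [-t*exp(-5*t) + exp(-5*t), -3*t*exp(-5*t), -t*exp(-5*t)]
  [2*t*exp(-5*t), 6*t*exp(-5*t) + exp(-5*t), 2*t*exp(-5*t)]
  [-5*t*exp(-5*t), -15*t*exp(-5*t), -5*t*exp(-5*t) + exp(-5*t)]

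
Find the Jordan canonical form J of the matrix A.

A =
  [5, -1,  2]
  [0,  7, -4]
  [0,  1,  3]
J_2(5) ⊕ J_1(5)

The characteristic polynomial is
  det(x·I − A) = x^3 - 15*x^2 + 75*x - 125 = (x - 5)^3

Eigenvalues and multiplicities (the geometric multiplicity of λ is n − rank(A − λI), which equals the number of Jordan blocks for λ):
  λ = 5: algebraic multiplicity = 3, geometric multiplicity = 2

Determining the block sizes for each eigenvalue:
  λ = 5: 2 blocks summing to 3 forces exactly one block of size 2 and the rest size 1 → block sizes [2, 1]

Assembling the blocks gives a Jordan form
J =
  [5, 1, 0]
  [0, 5, 0]
  [0, 0, 5]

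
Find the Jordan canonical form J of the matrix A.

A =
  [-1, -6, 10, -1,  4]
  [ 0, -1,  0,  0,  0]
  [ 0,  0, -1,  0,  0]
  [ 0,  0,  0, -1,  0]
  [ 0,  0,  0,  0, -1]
J_2(-1) ⊕ J_1(-1) ⊕ J_1(-1) ⊕ J_1(-1)

The characteristic polynomial is
  det(x·I − A) = x^5 + 5*x^4 + 10*x^3 + 10*x^2 + 5*x + 1 = (x + 1)^5

Eigenvalues and multiplicities (the geometric multiplicity of λ is n − rank(A − λI), which equals the number of Jordan blocks for λ):
  λ = -1: algebraic multiplicity = 5, geometric multiplicity = 4

Determining the block sizes for each eigenvalue:
  λ = -1: 4 blocks summing to 5 forces exactly one block of size 2 and the rest size 1 → block sizes [2, 1, 1, 1]

Assembling the blocks gives a Jordan form
J =
  [-1,  1,  0,  0,  0]
  [ 0, -1,  0,  0,  0]
  [ 0,  0, -1,  0,  0]
  [ 0,  0,  0, -1,  0]
  [ 0,  0,  0,  0, -1]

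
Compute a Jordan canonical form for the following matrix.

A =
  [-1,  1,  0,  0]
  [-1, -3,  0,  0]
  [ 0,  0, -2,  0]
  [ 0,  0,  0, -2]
J_2(-2) ⊕ J_1(-2) ⊕ J_1(-2)

The characteristic polynomial is
  det(x·I − A) = x^4 + 8*x^3 + 24*x^2 + 32*x + 16 = (x + 2)^4

Eigenvalues and multiplicities (the geometric multiplicity of λ is n − rank(A − λI), which equals the number of Jordan blocks for λ):
  λ = -2: algebraic multiplicity = 4, geometric multiplicity = 3

Determining the block sizes for each eigenvalue:
  λ = -2: 3 blocks summing to 4 forces exactly one block of size 2 and the rest size 1 → block sizes [2, 1, 1]

Assembling the blocks gives a Jordan form
J =
  [-2,  1,  0,  0]
  [ 0, -2,  0,  0]
  [ 0,  0, -2,  0]
  [ 0,  0,  0, -2]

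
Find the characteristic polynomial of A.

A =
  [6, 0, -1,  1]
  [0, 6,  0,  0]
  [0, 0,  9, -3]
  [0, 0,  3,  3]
x^4 - 24*x^3 + 216*x^2 - 864*x + 1296

Expanding det(x·I − A) (e.g. by cofactor expansion or by noting that A is similar to its Jordan form J, which has the same characteristic polynomial as A) gives
  χ_A(x) = x^4 - 24*x^3 + 216*x^2 - 864*x + 1296
which factors as (x - 6)^4. The eigenvalues (with algebraic multiplicities) are λ = 6 with multiplicity 4.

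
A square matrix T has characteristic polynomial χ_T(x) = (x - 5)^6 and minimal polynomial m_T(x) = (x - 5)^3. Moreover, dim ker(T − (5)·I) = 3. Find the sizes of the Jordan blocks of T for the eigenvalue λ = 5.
Block sizes for λ = 5: [3, 2, 1]

Step 1 — from the characteristic polynomial, algebraic multiplicity of λ = 5 is 6. From dim ker(T − (5)·I) = 3, there are exactly 3 Jordan blocks for λ = 5.
Step 2 — from the minimal polynomial, the factor (x − 5)^3 tells us the largest block for λ = 5 has size 3.
Step 3 — with total size 6, 3 blocks, and largest block 3, the block sizes (in nonincreasing order) are [3, 2, 1].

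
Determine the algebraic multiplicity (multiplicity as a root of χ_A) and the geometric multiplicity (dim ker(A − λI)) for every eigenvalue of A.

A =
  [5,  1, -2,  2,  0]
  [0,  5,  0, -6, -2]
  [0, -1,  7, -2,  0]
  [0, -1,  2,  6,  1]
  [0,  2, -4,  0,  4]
λ = 5: alg = 3, geom = 2; λ = 6: alg = 2, geom = 1

Step 1 — factor the characteristic polynomial to read off the algebraic multiplicities:
  χ_A(x) = (x - 6)^2*(x - 5)^3

Step 2 — compute geometric multiplicities via the rank-nullity identity g(λ) = n − rank(A − λI):
  rank(A − (5)·I) = 3, so dim ker(A − (5)·I) = n − 3 = 2
  rank(A − (6)·I) = 4, so dim ker(A − (6)·I) = n − 4 = 1

Summary:
  λ = 5: algebraic multiplicity = 3, geometric multiplicity = 2
  λ = 6: algebraic multiplicity = 2, geometric multiplicity = 1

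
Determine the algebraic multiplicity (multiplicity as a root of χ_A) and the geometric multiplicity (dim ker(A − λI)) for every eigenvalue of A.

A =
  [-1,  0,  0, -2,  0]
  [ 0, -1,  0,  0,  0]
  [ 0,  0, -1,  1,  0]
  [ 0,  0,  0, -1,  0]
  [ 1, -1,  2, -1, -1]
λ = -1: alg = 5, geom = 3

Step 1 — factor the characteristic polynomial to read off the algebraic multiplicities:
  χ_A(x) = (x + 1)^5

Step 2 — compute geometric multiplicities via the rank-nullity identity g(λ) = n − rank(A − λI):
  rank(A − (-1)·I) = 2, so dim ker(A − (-1)·I) = n − 2 = 3

Summary:
  λ = -1: algebraic multiplicity = 5, geometric multiplicity = 3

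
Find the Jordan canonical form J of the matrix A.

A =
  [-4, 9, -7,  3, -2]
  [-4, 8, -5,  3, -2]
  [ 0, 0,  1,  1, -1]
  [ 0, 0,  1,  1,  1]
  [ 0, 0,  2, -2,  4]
J_3(2) ⊕ J_2(2)

The characteristic polynomial is
  det(x·I − A) = x^5 - 10*x^4 + 40*x^3 - 80*x^2 + 80*x - 32 = (x - 2)^5

Eigenvalues and multiplicities (the geometric multiplicity of λ is n − rank(A − λI), which equals the number of Jordan blocks for λ):
  λ = 2: algebraic multiplicity = 5, geometric multiplicity = 2

Determining the block sizes for each eigenvalue:
  λ = 2: with am = 5 and gm = 2, the partition is not yet determined (e.g. several partitions of 5 into 2 parts exist). Let N = A − (2)·I. Computing rank(N^1) = 3, rank(N^2) = 1, rank(N^3) = 0; the number of blocks of size ≥ j is rank(N^{j−1}) − rank(N^j), giving [2, 2, 1]. So we have 1 block(s) of size 3, 1 block(s) of size 2 → block sizes [3, 2]

Assembling the blocks gives a Jordan form
J =
  [2, 1, 0, 0, 0]
  [0, 2, 1, 0, 0]
  [0, 0, 2, 0, 0]
  [0, 0, 0, 2, 1]
  [0, 0, 0, 0, 2]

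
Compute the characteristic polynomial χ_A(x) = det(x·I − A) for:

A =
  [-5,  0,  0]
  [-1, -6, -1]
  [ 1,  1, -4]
x^3 + 15*x^2 + 75*x + 125

Expanding det(x·I − A) (e.g. by cofactor expansion or by noting that A is similar to its Jordan form J, which has the same characteristic polynomial as A) gives
  χ_A(x) = x^3 + 15*x^2 + 75*x + 125
which factors as (x + 5)^3. The eigenvalues (with algebraic multiplicities) are λ = -5 with multiplicity 3.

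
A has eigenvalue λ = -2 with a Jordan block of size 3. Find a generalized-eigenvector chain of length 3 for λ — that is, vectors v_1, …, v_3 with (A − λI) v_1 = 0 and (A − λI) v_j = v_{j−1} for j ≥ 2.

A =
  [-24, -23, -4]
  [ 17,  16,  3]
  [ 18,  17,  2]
A Jordan chain for λ = -2 of length 3:
v_1 = (21, -14, -35)ᵀ
v_2 = (-22, 17, 18)ᵀ
v_3 = (1, 0, 0)ᵀ

Let N = A − (-2)·I. We want v_3 with N^3 v_3 = 0 but N^2 v_3 ≠ 0; then v_{j-1} := N · v_j for j = 3, …, 2.

Pick v_3 = (1, 0, 0)ᵀ.
Then v_2 = N · v_3 = (-22, 17, 18)ᵀ.
Then v_1 = N · v_2 = (21, -14, -35)ᵀ.

Sanity check: (A − (-2)·I) v_1 = (0, 0, 0)ᵀ = 0. ✓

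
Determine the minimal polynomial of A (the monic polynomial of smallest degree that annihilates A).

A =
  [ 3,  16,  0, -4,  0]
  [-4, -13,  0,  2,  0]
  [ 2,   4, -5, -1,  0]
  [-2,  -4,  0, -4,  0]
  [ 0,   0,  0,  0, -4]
x^2 + 9*x + 20

The characteristic polynomial is χ_A(x) = (x + 4)^2*(x + 5)^3, so the eigenvalues are known. The minimal polynomial is
  m_A(x) = Π_λ (x − λ)^{k_λ}
where k_λ is the size of the *largest* Jordan block for λ (equivalently, the smallest k with (A − λI)^k v = 0 for every generalised eigenvector v of λ).

  λ = -5: largest Jordan block has size 1, contributing (x + 5)
  λ = -4: largest Jordan block has size 1, contributing (x + 4)

So m_A(x) = (x + 4)*(x + 5) = x^2 + 9*x + 20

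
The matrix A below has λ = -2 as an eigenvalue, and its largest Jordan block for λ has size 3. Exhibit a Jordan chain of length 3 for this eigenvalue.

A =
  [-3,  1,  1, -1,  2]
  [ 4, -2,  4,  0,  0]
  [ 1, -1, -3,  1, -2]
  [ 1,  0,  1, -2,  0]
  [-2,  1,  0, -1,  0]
A Jordan chain for λ = -2 of length 3:
v_1 = (1, 0, -1, 0, 1)ᵀ
v_2 = (-1, 4, 1, 1, -2)ᵀ
v_3 = (1, 0, 0, 0, 0)ᵀ

Let N = A − (-2)·I. We want v_3 with N^3 v_3 = 0 but N^2 v_3 ≠ 0; then v_{j-1} := N · v_j for j = 3, …, 2.

Pick v_3 = (1, 0, 0, 0, 0)ᵀ.
Then v_2 = N · v_3 = (-1, 4, 1, 1, -2)ᵀ.
Then v_1 = N · v_2 = (1, 0, -1, 0, 1)ᵀ.

Sanity check: (A − (-2)·I) v_1 = (0, 0, 0, 0, 0)ᵀ = 0. ✓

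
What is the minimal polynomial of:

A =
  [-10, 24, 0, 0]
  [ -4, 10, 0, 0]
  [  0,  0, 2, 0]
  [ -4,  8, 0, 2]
x^2 - 4

The characteristic polynomial is χ_A(x) = (x - 2)^3*(x + 2), so the eigenvalues are known. The minimal polynomial is
  m_A(x) = Π_λ (x − λ)^{k_λ}
where k_λ is the size of the *largest* Jordan block for λ (equivalently, the smallest k with (A − λI)^k v = 0 for every generalised eigenvector v of λ).

  λ = -2: largest Jordan block has size 1, contributing (x + 2)
  λ = 2: largest Jordan block has size 1, contributing (x − 2)

So m_A(x) = (x - 2)*(x + 2) = x^2 - 4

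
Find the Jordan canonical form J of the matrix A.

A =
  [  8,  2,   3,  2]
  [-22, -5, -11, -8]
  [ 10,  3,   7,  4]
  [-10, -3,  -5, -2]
J_3(2) ⊕ J_1(2)

The characteristic polynomial is
  det(x·I − A) = x^4 - 8*x^3 + 24*x^2 - 32*x + 16 = (x - 2)^4

Eigenvalues and multiplicities (the geometric multiplicity of λ is n − rank(A − λI), which equals the number of Jordan blocks for λ):
  λ = 2: algebraic multiplicity = 4, geometric multiplicity = 2

Determining the block sizes for each eigenvalue:
  λ = 2: with am = 4 and gm = 2, the partition is not yet determined (e.g. several partitions of 4 into 2 parts exist). Let N = A − (2)·I. Computing rank(N^1) = 2, rank(N^2) = 1, rank(N^3) = 0; the number of blocks of size ≥ j is rank(N^{j−1}) − rank(N^j), giving [2, 1, 1]. So we have 1 block(s) of size 3, 1 block(s) of size 1 → block sizes [3, 1]

Assembling the blocks gives a Jordan form
J =
  [2, 1, 0, 0]
  [0, 2, 1, 0]
  [0, 0, 2, 0]
  [0, 0, 0, 2]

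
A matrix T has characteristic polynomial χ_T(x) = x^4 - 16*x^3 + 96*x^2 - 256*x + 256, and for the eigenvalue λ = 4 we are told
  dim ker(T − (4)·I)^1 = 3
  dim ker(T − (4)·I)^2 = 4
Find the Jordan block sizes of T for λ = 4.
Block sizes for λ = 4: [2, 1, 1]

From the dimensions of kernels of powers, the number of Jordan blocks of size at least j is d_j − d_{j−1} where d_j = dim ker(N^j) (with d_0 = 0). Computing the differences gives [3, 1].
The number of blocks of size exactly k is (#blocks of size ≥ k) − (#blocks of size ≥ k + 1), so the partition is: 2 block(s) of size 1, 1 block(s) of size 2.
In nonincreasing order the block sizes are [2, 1, 1].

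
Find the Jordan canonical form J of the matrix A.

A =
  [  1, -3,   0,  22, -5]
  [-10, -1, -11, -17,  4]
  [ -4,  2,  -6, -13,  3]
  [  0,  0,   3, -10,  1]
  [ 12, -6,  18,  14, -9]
J_3(-5) ⊕ J_2(-5)

The characteristic polynomial is
  det(x·I − A) = x^5 + 25*x^4 + 250*x^3 + 1250*x^2 + 3125*x + 3125 = (x + 5)^5

Eigenvalues and multiplicities (the geometric multiplicity of λ is n − rank(A − λI), which equals the number of Jordan blocks for λ):
  λ = -5: algebraic multiplicity = 5, geometric multiplicity = 2

Determining the block sizes for each eigenvalue:
  λ = -5: with am = 5 and gm = 2, the partition is not yet determined (e.g. several partitions of 5 into 2 parts exist). Let N = A − (-5)·I. Computing rank(N^1) = 3, rank(N^2) = 1, rank(N^3) = 0; the number of blocks of size ≥ j is rank(N^{j−1}) − rank(N^j), giving [2, 2, 1]. So we have 1 block(s) of size 3, 1 block(s) of size 2 → block sizes [3, 2]

Assembling the blocks gives a Jordan form
J =
  [-5,  1,  0,  0,  0]
  [ 0, -5,  1,  0,  0]
  [ 0,  0, -5,  0,  0]
  [ 0,  0,  0, -5,  1]
  [ 0,  0,  0,  0, -5]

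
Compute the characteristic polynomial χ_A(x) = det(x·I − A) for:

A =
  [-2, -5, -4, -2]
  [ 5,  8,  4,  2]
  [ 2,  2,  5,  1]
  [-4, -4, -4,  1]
x^4 - 12*x^3 + 54*x^2 - 108*x + 81

Expanding det(x·I − A) (e.g. by cofactor expansion or by noting that A is similar to its Jordan form J, which has the same characteristic polynomial as A) gives
  χ_A(x) = x^4 - 12*x^3 + 54*x^2 - 108*x + 81
which factors as (x - 3)^4. The eigenvalues (with algebraic multiplicities) are λ = 3 with multiplicity 4.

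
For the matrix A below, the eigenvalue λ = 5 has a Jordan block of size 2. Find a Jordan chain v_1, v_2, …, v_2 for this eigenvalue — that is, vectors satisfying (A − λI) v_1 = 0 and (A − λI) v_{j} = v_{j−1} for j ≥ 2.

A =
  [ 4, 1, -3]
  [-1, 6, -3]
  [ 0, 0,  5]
A Jordan chain for λ = 5 of length 2:
v_1 = (-1, -1, 0)ᵀ
v_2 = (1, 0, 0)ᵀ

Let N = A − (5)·I. We want v_2 with N^2 v_2 = 0 but N^1 v_2 ≠ 0; then v_{j-1} := N · v_j for j = 2, …, 2.

Pick v_2 = (1, 0, 0)ᵀ.
Then v_1 = N · v_2 = (-1, -1, 0)ᵀ.

Sanity check: (A − (5)·I) v_1 = (0, 0, 0)ᵀ = 0. ✓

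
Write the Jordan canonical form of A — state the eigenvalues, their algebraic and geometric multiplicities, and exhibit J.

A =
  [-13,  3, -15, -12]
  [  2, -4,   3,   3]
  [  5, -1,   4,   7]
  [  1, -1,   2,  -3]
J_2(-4) ⊕ J_2(-4)

The characteristic polynomial is
  det(x·I − A) = x^4 + 16*x^3 + 96*x^2 + 256*x + 256 = (x + 4)^4

Eigenvalues and multiplicities (the geometric multiplicity of λ is n − rank(A − λI), which equals the number of Jordan blocks for λ):
  λ = -4: algebraic multiplicity = 4, geometric multiplicity = 2

Determining the block sizes for each eigenvalue:
  λ = -4: with am = 4 and gm = 2, the partition is not yet determined (e.g. several partitions of 4 into 2 parts exist). Let N = A − (-4)·I. Computing rank(N^1) = 2, rank(N^2) = 0; the number of blocks of size ≥ j is rank(N^{j−1}) − rank(N^j), giving [2, 2]. So we have 2 block(s) of size 2 → block sizes [2, 2]

Assembling the blocks gives a Jordan form
J =
  [-4,  1,  0,  0]
  [ 0, -4,  0,  0]
  [ 0,  0, -4,  1]
  [ 0,  0,  0, -4]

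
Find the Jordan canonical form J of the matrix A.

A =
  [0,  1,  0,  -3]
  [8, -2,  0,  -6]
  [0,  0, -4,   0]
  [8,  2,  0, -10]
J_2(-4) ⊕ J_1(-4) ⊕ J_1(-4)

The characteristic polynomial is
  det(x·I − A) = x^4 + 16*x^3 + 96*x^2 + 256*x + 256 = (x + 4)^4

Eigenvalues and multiplicities (the geometric multiplicity of λ is n − rank(A − λI), which equals the number of Jordan blocks for λ):
  λ = -4: algebraic multiplicity = 4, geometric multiplicity = 3

Determining the block sizes for each eigenvalue:
  λ = -4: 3 blocks summing to 4 forces exactly one block of size 2 and the rest size 1 → block sizes [2, 1, 1]

Assembling the blocks gives a Jordan form
J =
  [-4,  1,  0,  0]
  [ 0, -4,  0,  0]
  [ 0,  0, -4,  0]
  [ 0,  0,  0, -4]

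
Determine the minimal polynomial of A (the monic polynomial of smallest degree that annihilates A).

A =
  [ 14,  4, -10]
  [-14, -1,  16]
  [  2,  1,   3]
x^3 - 16*x^2 + 85*x - 150

The characteristic polynomial is χ_A(x) = (x - 6)*(x - 5)^2, so the eigenvalues are known. The minimal polynomial is
  m_A(x) = Π_λ (x − λ)^{k_λ}
where k_λ is the size of the *largest* Jordan block for λ (equivalently, the smallest k with (A − λI)^k v = 0 for every generalised eigenvector v of λ).

  λ = 5: largest Jordan block has size 2, contributing (x − 5)^2
  λ = 6: largest Jordan block has size 1, contributing (x − 6)

So m_A(x) = (x - 6)*(x - 5)^2 = x^3 - 16*x^2 + 85*x - 150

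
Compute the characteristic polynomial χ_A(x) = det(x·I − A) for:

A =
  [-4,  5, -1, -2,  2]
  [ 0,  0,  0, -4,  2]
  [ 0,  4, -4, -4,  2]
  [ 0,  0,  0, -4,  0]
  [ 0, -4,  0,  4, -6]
x^5 + 18*x^4 + 128*x^3 + 448*x^2 + 768*x + 512

Expanding det(x·I − A) (e.g. by cofactor expansion or by noting that A is similar to its Jordan form J, which has the same characteristic polynomial as A) gives
  χ_A(x) = x^5 + 18*x^4 + 128*x^3 + 448*x^2 + 768*x + 512
which factors as (x + 2)*(x + 4)^4. The eigenvalues (with algebraic multiplicities) are λ = -4 with multiplicity 4, λ = -2 with multiplicity 1.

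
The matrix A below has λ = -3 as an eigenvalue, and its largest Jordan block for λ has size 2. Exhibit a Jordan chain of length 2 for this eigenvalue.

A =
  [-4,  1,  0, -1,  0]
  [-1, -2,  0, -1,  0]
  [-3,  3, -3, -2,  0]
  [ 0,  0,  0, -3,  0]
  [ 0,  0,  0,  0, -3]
A Jordan chain for λ = -3 of length 2:
v_1 = (-1, -1, -3, 0, 0)ᵀ
v_2 = (1, 0, 0, 0, 0)ᵀ

Let N = A − (-3)·I. We want v_2 with N^2 v_2 = 0 but N^1 v_2 ≠ 0; then v_{j-1} := N · v_j for j = 2, …, 2.

Pick v_2 = (1, 0, 0, 0, 0)ᵀ.
Then v_1 = N · v_2 = (-1, -1, -3, 0, 0)ᵀ.

Sanity check: (A − (-3)·I) v_1 = (0, 0, 0, 0, 0)ᵀ = 0. ✓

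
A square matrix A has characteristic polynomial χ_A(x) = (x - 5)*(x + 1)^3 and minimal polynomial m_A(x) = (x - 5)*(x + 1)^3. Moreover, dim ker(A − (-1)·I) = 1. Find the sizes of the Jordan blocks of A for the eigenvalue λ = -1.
Block sizes for λ = -1: [3]

Step 1 — from the characteristic polynomial, algebraic multiplicity of λ = -1 is 3. From dim ker(A − (-1)·I) = 1, there are exactly 1 Jordan blocks for λ = -1.
Step 2 — from the minimal polynomial, the factor (x + 1)^3 tells us the largest block for λ = -1 has size 3.
Step 3 — with total size 3, 1 blocks, and largest block 3, the block sizes (in nonincreasing order) are [3].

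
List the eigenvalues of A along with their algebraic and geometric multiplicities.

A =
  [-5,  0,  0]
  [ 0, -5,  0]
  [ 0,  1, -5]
λ = -5: alg = 3, geom = 2

Step 1 — factor the characteristic polynomial to read off the algebraic multiplicities:
  χ_A(x) = (x + 5)^3

Step 2 — compute geometric multiplicities via the rank-nullity identity g(λ) = n − rank(A − λI):
  rank(A − (-5)·I) = 1, so dim ker(A − (-5)·I) = n − 1 = 2

Summary:
  λ = -5: algebraic multiplicity = 3, geometric multiplicity = 2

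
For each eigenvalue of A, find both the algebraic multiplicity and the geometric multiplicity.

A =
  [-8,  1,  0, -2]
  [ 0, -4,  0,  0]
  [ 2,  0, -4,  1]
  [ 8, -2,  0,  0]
λ = -4: alg = 4, geom = 2

Step 1 — factor the characteristic polynomial to read off the algebraic multiplicities:
  χ_A(x) = (x + 4)^4

Step 2 — compute geometric multiplicities via the rank-nullity identity g(λ) = n − rank(A − λI):
  rank(A − (-4)·I) = 2, so dim ker(A − (-4)·I) = n − 2 = 2

Summary:
  λ = -4: algebraic multiplicity = 4, geometric multiplicity = 2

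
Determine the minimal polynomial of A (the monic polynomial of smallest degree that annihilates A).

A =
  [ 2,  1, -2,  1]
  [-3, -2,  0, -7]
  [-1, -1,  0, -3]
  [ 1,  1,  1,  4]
x^3 - 3*x^2 + 3*x - 1

The characteristic polynomial is χ_A(x) = (x - 1)^4, so the eigenvalues are known. The minimal polynomial is
  m_A(x) = Π_λ (x − λ)^{k_λ}
where k_λ is the size of the *largest* Jordan block for λ (equivalently, the smallest k with (A − λI)^k v = 0 for every generalised eigenvector v of λ).

  λ = 1: largest Jordan block has size 3, contributing (x − 1)^3

So m_A(x) = (x - 1)^3 = x^3 - 3*x^2 + 3*x - 1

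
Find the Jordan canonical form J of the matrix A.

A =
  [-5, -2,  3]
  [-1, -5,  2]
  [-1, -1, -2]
J_3(-4)

The characteristic polynomial is
  det(x·I − A) = x^3 + 12*x^2 + 48*x + 64 = (x + 4)^3

Eigenvalues and multiplicities (the geometric multiplicity of λ is n − rank(A − λI), which equals the number of Jordan blocks for λ):
  λ = -4: algebraic multiplicity = 3, geometric multiplicity = 1

Determining the block sizes for each eigenvalue:
  λ = -4: one block (gm = 1), so the single block has size am = 3 → block sizes [3]

Assembling the blocks gives a Jordan form
J =
  [-4,  1,  0]
  [ 0, -4,  1]
  [ 0,  0, -4]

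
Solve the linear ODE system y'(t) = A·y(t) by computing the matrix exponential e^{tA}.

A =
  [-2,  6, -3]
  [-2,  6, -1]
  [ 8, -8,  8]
e^{tA} =
  [-6*t*exp(4*t) + exp(4*t), 6*t*exp(4*t), -3*t*exp(4*t)]
  [-2*t*exp(4*t), 2*t*exp(4*t) + exp(4*t), -t*exp(4*t)]
  [8*t*exp(4*t), -8*t*exp(4*t), 4*t*exp(4*t) + exp(4*t)]

Strategy: write A = P · J · P⁻¹ where J is a Jordan canonical form, so e^{tA} = P · e^{tJ} · P⁻¹, and e^{tJ} can be computed block-by-block.

A has Jordan form
J =
  [4, 1, 0]
  [0, 4, 0]
  [0, 0, 4]
(up to reordering of blocks).

Per-block formulas:
  For a 2×2 Jordan block J_2(4): exp(t · J_2(4)) = e^(4t)·(I + t·N), where N is the 2×2 nilpotent shift.
  For a 1×1 block at λ = 4: exp(t · [4]) = [e^(4t)].

After assembling e^{tJ} and conjugating by P, we get:

e^{tA} =
  [-6*t*exp(4*t) + exp(4*t), 6*t*exp(4*t), -3*t*exp(4*t)]
  [-2*t*exp(4*t), 2*t*exp(4*t) + exp(4*t), -t*exp(4*t)]
  [8*t*exp(4*t), -8*t*exp(4*t), 4*t*exp(4*t) + exp(4*t)]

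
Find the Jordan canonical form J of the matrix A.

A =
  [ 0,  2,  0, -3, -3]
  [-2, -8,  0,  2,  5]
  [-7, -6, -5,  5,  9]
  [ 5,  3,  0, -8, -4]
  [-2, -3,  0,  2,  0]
J_2(-5) ⊕ J_1(-5) ⊕ J_2(-3)

The characteristic polynomial is
  det(x·I − A) = x^5 + 21*x^4 + 174*x^3 + 710*x^2 + 1425*x + 1125 = (x + 3)^2*(x + 5)^3

Eigenvalues and multiplicities (the geometric multiplicity of λ is n − rank(A − λI), which equals the number of Jordan blocks for λ):
  λ = -5: algebraic multiplicity = 3, geometric multiplicity = 2
  λ = -3: algebraic multiplicity = 2, geometric multiplicity = 1

Determining the block sizes for each eigenvalue:
  λ = -5: 2 blocks summing to 3 forces exactly one block of size 2 and the rest size 1 → block sizes [2, 1]
  λ = -3: one block (gm = 1), so the single block has size am = 2 → block sizes [2]

Assembling the blocks gives a Jordan form
J =
  [-5,  1,  0,  0,  0]
  [ 0, -5,  0,  0,  0]
  [ 0,  0, -5,  0,  0]
  [ 0,  0,  0, -3,  1]
  [ 0,  0,  0,  0, -3]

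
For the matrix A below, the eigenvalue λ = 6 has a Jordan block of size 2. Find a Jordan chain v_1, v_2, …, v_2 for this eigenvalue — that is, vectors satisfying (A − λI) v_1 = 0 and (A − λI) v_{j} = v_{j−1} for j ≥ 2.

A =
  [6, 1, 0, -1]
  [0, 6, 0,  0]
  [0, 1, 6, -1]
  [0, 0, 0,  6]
A Jordan chain for λ = 6 of length 2:
v_1 = (1, 0, 1, 0)ᵀ
v_2 = (0, 1, 0, 0)ᵀ

Let N = A − (6)·I. We want v_2 with N^2 v_2 = 0 but N^1 v_2 ≠ 0; then v_{j-1} := N · v_j for j = 2, …, 2.

Pick v_2 = (0, 1, 0, 0)ᵀ.
Then v_1 = N · v_2 = (1, 0, 1, 0)ᵀ.

Sanity check: (A − (6)·I) v_1 = (0, 0, 0, 0)ᵀ = 0. ✓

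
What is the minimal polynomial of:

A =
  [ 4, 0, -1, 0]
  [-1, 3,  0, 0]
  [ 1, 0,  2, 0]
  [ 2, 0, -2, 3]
x^3 - 9*x^2 + 27*x - 27

The characteristic polynomial is χ_A(x) = (x - 3)^4, so the eigenvalues are known. The minimal polynomial is
  m_A(x) = Π_λ (x − λ)^{k_λ}
where k_λ is the size of the *largest* Jordan block for λ (equivalently, the smallest k with (A − λI)^k v = 0 for every generalised eigenvector v of λ).

  λ = 3: largest Jordan block has size 3, contributing (x − 3)^3

So m_A(x) = (x - 3)^3 = x^3 - 9*x^2 + 27*x - 27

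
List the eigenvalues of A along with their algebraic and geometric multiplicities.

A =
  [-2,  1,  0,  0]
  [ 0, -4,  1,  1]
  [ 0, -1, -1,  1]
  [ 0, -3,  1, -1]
λ = -2: alg = 4, geom = 2

Step 1 — factor the characteristic polynomial to read off the algebraic multiplicities:
  χ_A(x) = (x + 2)^4

Step 2 — compute geometric multiplicities via the rank-nullity identity g(λ) = n − rank(A − λI):
  rank(A − (-2)·I) = 2, so dim ker(A − (-2)·I) = n − 2 = 2

Summary:
  λ = -2: algebraic multiplicity = 4, geometric multiplicity = 2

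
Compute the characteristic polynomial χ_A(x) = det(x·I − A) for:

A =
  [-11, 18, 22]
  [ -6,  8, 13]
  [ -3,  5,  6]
x^3 - 3*x^2 + 3*x - 1

Expanding det(x·I − A) (e.g. by cofactor expansion or by noting that A is similar to its Jordan form J, which has the same characteristic polynomial as A) gives
  χ_A(x) = x^3 - 3*x^2 + 3*x - 1
which factors as (x - 1)^3. The eigenvalues (with algebraic multiplicities) are λ = 1 with multiplicity 3.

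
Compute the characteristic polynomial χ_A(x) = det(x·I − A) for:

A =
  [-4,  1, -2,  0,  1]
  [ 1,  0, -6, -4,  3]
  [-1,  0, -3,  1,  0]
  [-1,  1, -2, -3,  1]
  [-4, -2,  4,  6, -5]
x^5 + 15*x^4 + 90*x^3 + 270*x^2 + 405*x + 243

Expanding det(x·I − A) (e.g. by cofactor expansion or by noting that A is similar to its Jordan form J, which has the same characteristic polynomial as A) gives
  χ_A(x) = x^5 + 15*x^4 + 90*x^3 + 270*x^2 + 405*x + 243
which factors as (x + 3)^5. The eigenvalues (with algebraic multiplicities) are λ = -3 with multiplicity 5.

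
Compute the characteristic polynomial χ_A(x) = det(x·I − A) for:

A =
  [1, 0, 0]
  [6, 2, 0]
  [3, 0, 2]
x^3 - 5*x^2 + 8*x - 4

Expanding det(x·I − A) (e.g. by cofactor expansion or by noting that A is similar to its Jordan form J, which has the same characteristic polynomial as A) gives
  χ_A(x) = x^3 - 5*x^2 + 8*x - 4
which factors as (x - 2)^2*(x - 1). The eigenvalues (with algebraic multiplicities) are λ = 1 with multiplicity 1, λ = 2 with multiplicity 2.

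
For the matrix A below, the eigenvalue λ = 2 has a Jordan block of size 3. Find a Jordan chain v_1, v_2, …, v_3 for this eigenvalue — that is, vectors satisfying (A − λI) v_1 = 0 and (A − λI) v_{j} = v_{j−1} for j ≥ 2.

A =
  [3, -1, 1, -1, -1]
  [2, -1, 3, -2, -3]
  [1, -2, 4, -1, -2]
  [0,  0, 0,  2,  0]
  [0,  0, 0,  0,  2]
A Jordan chain for λ = 2 of length 3:
v_1 = (0, -1, -1, 0, 0)ᵀ
v_2 = (1, 2, 1, 0, 0)ᵀ
v_3 = (1, 0, 0, 0, 0)ᵀ

Let N = A − (2)·I. We want v_3 with N^3 v_3 = 0 but N^2 v_3 ≠ 0; then v_{j-1} := N · v_j for j = 3, …, 2.

Pick v_3 = (1, 0, 0, 0, 0)ᵀ.
Then v_2 = N · v_3 = (1, 2, 1, 0, 0)ᵀ.
Then v_1 = N · v_2 = (0, -1, -1, 0, 0)ᵀ.

Sanity check: (A − (2)·I) v_1 = (0, 0, 0, 0, 0)ᵀ = 0. ✓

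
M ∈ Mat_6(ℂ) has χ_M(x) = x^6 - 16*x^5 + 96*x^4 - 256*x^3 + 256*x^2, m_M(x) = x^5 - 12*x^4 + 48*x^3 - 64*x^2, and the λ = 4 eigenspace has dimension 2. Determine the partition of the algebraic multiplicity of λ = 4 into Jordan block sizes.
Block sizes for λ = 4: [3, 1]

Step 1 — from the characteristic polynomial, algebraic multiplicity of λ = 4 is 4. From dim ker(M − (4)·I) = 2, there are exactly 2 Jordan blocks for λ = 4.
Step 2 — from the minimal polynomial, the factor (x − 4)^3 tells us the largest block for λ = 4 has size 3.
Step 3 — with total size 4, 2 blocks, and largest block 3, the block sizes (in nonincreasing order) are [3, 1].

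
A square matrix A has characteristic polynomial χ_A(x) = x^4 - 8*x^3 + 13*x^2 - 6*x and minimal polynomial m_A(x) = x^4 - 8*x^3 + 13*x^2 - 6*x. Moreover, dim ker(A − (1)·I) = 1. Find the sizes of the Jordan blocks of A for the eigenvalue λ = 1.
Block sizes for λ = 1: [2]

Step 1 — from the characteristic polynomial, algebraic multiplicity of λ = 1 is 2. From dim ker(A − (1)·I) = 1, there are exactly 1 Jordan blocks for λ = 1.
Step 2 — from the minimal polynomial, the factor (x − 1)^2 tells us the largest block for λ = 1 has size 2.
Step 3 — with total size 2, 1 blocks, and largest block 2, the block sizes (in nonincreasing order) are [2].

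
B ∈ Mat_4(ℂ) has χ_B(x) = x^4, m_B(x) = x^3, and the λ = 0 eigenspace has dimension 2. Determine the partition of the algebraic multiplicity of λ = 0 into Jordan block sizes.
Block sizes for λ = 0: [3, 1]

Step 1 — from the characteristic polynomial, algebraic multiplicity of λ = 0 is 4. From dim ker(B − (0)·I) = 2, there are exactly 2 Jordan blocks for λ = 0.
Step 2 — from the minimal polynomial, the factor (x − 0)^3 tells us the largest block for λ = 0 has size 3.
Step 3 — with total size 4, 2 blocks, and largest block 3, the block sizes (in nonincreasing order) are [3, 1].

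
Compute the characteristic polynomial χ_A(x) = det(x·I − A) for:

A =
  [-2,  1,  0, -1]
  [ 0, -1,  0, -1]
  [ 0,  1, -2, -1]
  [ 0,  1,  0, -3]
x^4 + 8*x^3 + 24*x^2 + 32*x + 16

Expanding det(x·I − A) (e.g. by cofactor expansion or by noting that A is similar to its Jordan form J, which has the same characteristic polynomial as A) gives
  χ_A(x) = x^4 + 8*x^3 + 24*x^2 + 32*x + 16
which factors as (x + 2)^4. The eigenvalues (with algebraic multiplicities) are λ = -2 with multiplicity 4.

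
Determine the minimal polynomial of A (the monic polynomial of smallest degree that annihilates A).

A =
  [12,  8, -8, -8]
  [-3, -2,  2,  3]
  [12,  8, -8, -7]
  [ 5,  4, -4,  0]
x^4 - 2*x^3

The characteristic polynomial is χ_A(x) = x^3*(x - 2), so the eigenvalues are known. The minimal polynomial is
  m_A(x) = Π_λ (x − λ)^{k_λ}
where k_λ is the size of the *largest* Jordan block for λ (equivalently, the smallest k with (A − λI)^k v = 0 for every generalised eigenvector v of λ).

  λ = 0: largest Jordan block has size 3, contributing (x − 0)^3
  λ = 2: largest Jordan block has size 1, contributing (x − 2)

So m_A(x) = x^3*(x - 2) = x^4 - 2*x^3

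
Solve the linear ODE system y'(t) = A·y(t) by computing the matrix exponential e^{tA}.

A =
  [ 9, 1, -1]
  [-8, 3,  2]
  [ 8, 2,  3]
e^{tA} =
  [4*t*exp(5*t) + exp(5*t), t*exp(5*t), -t*exp(5*t)]
  [-8*t*exp(5*t), -2*t*exp(5*t) + exp(5*t), 2*t*exp(5*t)]
  [8*t*exp(5*t), 2*t*exp(5*t), -2*t*exp(5*t) + exp(5*t)]

Strategy: write A = P · J · P⁻¹ where J is a Jordan canonical form, so e^{tA} = P · e^{tJ} · P⁻¹, and e^{tJ} can be computed block-by-block.

A has Jordan form
J =
  [5, 1, 0]
  [0, 5, 0]
  [0, 0, 5]
(up to reordering of blocks).

Per-block formulas:
  For a 1×1 block at λ = 5: exp(t · [5]) = [e^(5t)].
  For a 2×2 Jordan block J_2(5): exp(t · J_2(5)) = e^(5t)·(I + t·N), where N is the 2×2 nilpotent shift.

After assembling e^{tJ} and conjugating by P, we get:

e^{tA} =
  [4*t*exp(5*t) + exp(5*t), t*exp(5*t), -t*exp(5*t)]
  [-8*t*exp(5*t), -2*t*exp(5*t) + exp(5*t), 2*t*exp(5*t)]
  [8*t*exp(5*t), 2*t*exp(5*t), -2*t*exp(5*t) + exp(5*t)]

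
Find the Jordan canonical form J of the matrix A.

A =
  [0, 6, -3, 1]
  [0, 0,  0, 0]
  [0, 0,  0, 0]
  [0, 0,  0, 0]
J_2(0) ⊕ J_1(0) ⊕ J_1(0)

The characteristic polynomial is
  det(x·I − A) = x^4

Eigenvalues and multiplicities (the geometric multiplicity of λ is n − rank(A − λI), which equals the number of Jordan blocks for λ):
  λ = 0: algebraic multiplicity = 4, geometric multiplicity = 3

Determining the block sizes for each eigenvalue:
  λ = 0: 3 blocks summing to 4 forces exactly one block of size 2 and the rest size 1 → block sizes [2, 1, 1]

Assembling the blocks gives a Jordan form
J =
  [0, 1, 0, 0]
  [0, 0, 0, 0]
  [0, 0, 0, 0]
  [0, 0, 0, 0]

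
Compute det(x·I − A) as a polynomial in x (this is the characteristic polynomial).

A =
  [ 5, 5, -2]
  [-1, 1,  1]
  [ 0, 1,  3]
x^3 - 9*x^2 + 27*x - 27

Expanding det(x·I − A) (e.g. by cofactor expansion or by noting that A is similar to its Jordan form J, which has the same characteristic polynomial as A) gives
  χ_A(x) = x^3 - 9*x^2 + 27*x - 27
which factors as (x - 3)^3. The eigenvalues (with algebraic multiplicities) are λ = 3 with multiplicity 3.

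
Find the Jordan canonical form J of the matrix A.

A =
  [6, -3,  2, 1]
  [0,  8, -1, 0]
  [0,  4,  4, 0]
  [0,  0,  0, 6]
J_3(6) ⊕ J_1(6)

The characteristic polynomial is
  det(x·I − A) = x^4 - 24*x^3 + 216*x^2 - 864*x + 1296 = (x - 6)^4

Eigenvalues and multiplicities (the geometric multiplicity of λ is n − rank(A − λI), which equals the number of Jordan blocks for λ):
  λ = 6: algebraic multiplicity = 4, geometric multiplicity = 2

Determining the block sizes for each eigenvalue:
  λ = 6: with am = 4 and gm = 2, the partition is not yet determined (e.g. several partitions of 4 into 2 parts exist). Let N = A − (6)·I. Computing rank(N^1) = 2, rank(N^2) = 1, rank(N^3) = 0; the number of blocks of size ≥ j is rank(N^{j−1}) − rank(N^j), giving [2, 1, 1]. So we have 1 block(s) of size 3, 1 block(s) of size 1 → block sizes [3, 1]

Assembling the blocks gives a Jordan form
J =
  [6, 1, 0, 0]
  [0, 6, 1, 0]
  [0, 0, 6, 0]
  [0, 0, 0, 6]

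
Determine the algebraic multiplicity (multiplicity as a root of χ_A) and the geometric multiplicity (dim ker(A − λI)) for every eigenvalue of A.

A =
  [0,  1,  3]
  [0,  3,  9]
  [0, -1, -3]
λ = 0: alg = 3, geom = 2

Step 1 — factor the characteristic polynomial to read off the algebraic multiplicities:
  χ_A(x) = x^3

Step 2 — compute geometric multiplicities via the rank-nullity identity g(λ) = n − rank(A − λI):
  rank(A − (0)·I) = 1, so dim ker(A − (0)·I) = n − 1 = 2

Summary:
  λ = 0: algebraic multiplicity = 3, geometric multiplicity = 2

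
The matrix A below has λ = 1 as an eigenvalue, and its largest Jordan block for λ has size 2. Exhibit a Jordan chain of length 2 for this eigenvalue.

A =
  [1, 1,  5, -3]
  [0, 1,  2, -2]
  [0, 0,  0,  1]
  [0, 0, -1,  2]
A Jordan chain for λ = 1 of length 2:
v_1 = (1, 0, 0, 0)ᵀ
v_2 = (0, 1, 0, 0)ᵀ

Let N = A − (1)·I. We want v_2 with N^2 v_2 = 0 but N^1 v_2 ≠ 0; then v_{j-1} := N · v_j for j = 2, …, 2.

Pick v_2 = (0, 1, 0, 0)ᵀ.
Then v_1 = N · v_2 = (1, 0, 0, 0)ᵀ.

Sanity check: (A − (1)·I) v_1 = (0, 0, 0, 0)ᵀ = 0. ✓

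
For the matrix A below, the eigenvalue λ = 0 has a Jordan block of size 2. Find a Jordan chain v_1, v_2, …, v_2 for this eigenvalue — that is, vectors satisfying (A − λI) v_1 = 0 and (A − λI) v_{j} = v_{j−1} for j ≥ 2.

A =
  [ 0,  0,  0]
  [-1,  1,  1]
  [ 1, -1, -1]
A Jordan chain for λ = 0 of length 2:
v_1 = (0, -1, 1)ᵀ
v_2 = (1, 0, 0)ᵀ

Let N = A − (0)·I. We want v_2 with N^2 v_2 = 0 but N^1 v_2 ≠ 0; then v_{j-1} := N · v_j for j = 2, …, 2.

Pick v_2 = (1, 0, 0)ᵀ.
Then v_1 = N · v_2 = (0, -1, 1)ᵀ.

Sanity check: (A − (0)·I) v_1 = (0, 0, 0)ᵀ = 0. ✓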